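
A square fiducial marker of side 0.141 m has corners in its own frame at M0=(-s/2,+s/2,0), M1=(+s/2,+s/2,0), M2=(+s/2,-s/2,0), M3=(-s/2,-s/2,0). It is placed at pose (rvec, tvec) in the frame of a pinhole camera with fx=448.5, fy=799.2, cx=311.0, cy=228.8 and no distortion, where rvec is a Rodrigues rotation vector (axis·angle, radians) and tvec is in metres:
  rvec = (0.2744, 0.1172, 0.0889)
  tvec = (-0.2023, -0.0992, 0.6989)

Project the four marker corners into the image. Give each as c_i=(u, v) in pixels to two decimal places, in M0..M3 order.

Intrinsics K: fx=448.5, fy=799.2, cx=311.0, cy=228.8
Marker side s = 0.141 m; corners in marker frame (Z=0):
  M0 = (-0.0705, +0.0705, 0)
  M1 = (+0.0705, +0.0705, 0)
  M2 = (+0.0705, -0.0705, 0)
  M3 = (-0.0705, -0.0705, 0)
rvec = (0.2744, 0.1172, 0.0889), |rvec| = θ = 0.31134 rad = 17.839°
Rodrigues: sinθ=0.30634, 1−cosθ=0.04808; R = I + sinθ·[k]× + (1−cosθ)·[k]×²:
    [+0.98927 -0.07152 +0.12741]
    [+0.10342 +0.95874 -0.26482]
    [-0.10322 +0.27516 +0.95584]
t = (-0.2023, -0.0992, 0.6989) m
M0: Pc = R·M0+t = (-0.27709, -0.03890, +0.72558); u = 448.5·(-0.27709)/0.72558 + 311.0 = 139.7251, v = 799.2·(-0.03890)/0.72558 + 228.8 = 185.9524
M1: Pc = R·M1+t = (-0.13760, -0.02432, +0.71102); u = 448.5·(-0.13760)/0.71102 + 311.0 = 224.2051, v = 799.2·(-0.02432)/0.71102 + 228.8 = 201.4662
M2: Pc = R·M2+t = (-0.12751, -0.15950, +0.67222); u = 448.5·(-0.12751)/0.67222 + 311.0 = 225.9239, v = 799.2·(-0.15950)/0.67222 + 228.8 = 39.1727
M3: Pc = R·M3+t = (-0.26700, -0.17408, +0.68678); u = 448.5·(-0.26700)/0.68678 + 311.0 = 136.6351, v = 799.2·(-0.17408)/0.68678 + 228.8 = 26.2217

c0=(139.73, 185.95) c1=(224.21, 201.47) c2=(225.92, 39.17) c3=(136.64, 26.22)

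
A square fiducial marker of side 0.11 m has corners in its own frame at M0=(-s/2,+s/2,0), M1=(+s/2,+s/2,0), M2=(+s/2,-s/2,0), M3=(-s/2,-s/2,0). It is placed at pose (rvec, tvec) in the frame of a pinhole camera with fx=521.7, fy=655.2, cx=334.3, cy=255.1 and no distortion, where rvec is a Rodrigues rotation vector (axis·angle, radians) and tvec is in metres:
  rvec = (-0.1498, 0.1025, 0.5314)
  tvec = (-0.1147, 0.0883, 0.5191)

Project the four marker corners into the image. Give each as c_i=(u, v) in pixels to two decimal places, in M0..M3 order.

c0=(143.78, 390.91) c1=(235.52, 465.74) c2=(294.60, 342.09) c3=(203.39, 272.51)

Intrinsics K: fx=521.7, fy=655.2, cx=334.3, cy=255.1
Marker side s = 0.11 m; corners in marker frame (Z=0):
  M0 = (-0.0550, +0.0550, 0)
  M1 = (+0.0550, +0.0550, 0)
  M2 = (+0.0550, -0.0550, 0)
  M3 = (-0.0550, -0.0550, 0)
rvec = (-0.1498, 0.1025, 0.5314), |rvec| = θ = 0.56154 rad = 32.174°
Rodrigues: sinθ=0.53249, 1−cosθ=0.15357; R = I + sinθ·[k]× + (1−cosθ)·[k]×²:
    [+0.85736 -0.51139 +0.05843]
    [+0.49643 +0.85155 +0.16858]
    [-0.13596 -0.11552 +0.98396]
t = (-0.1147, 0.0883, 0.5191) m
M0: Pc = R·M0+t = (-0.18998, +0.10783, +0.52022); u = 521.7·(-0.18998)/0.52022 + 334.3 = 143.7799, v = 655.2·(+0.10783)/0.52022 + 255.1 = 390.9092
M1: Pc = R·M1+t = (-0.09567, +0.16244, +0.50527); u = 521.7·(-0.09567)/0.50527 + 334.3 = 235.5173, v = 655.2·(+0.16244)/0.50527 + 255.1 = 465.7407
M2: Pc = R·M2+t = (-0.03942, +0.06877, +0.51798); u = 521.7·(-0.03942)/0.51798 + 334.3 = 294.5978, v = 655.2·(+0.06877)/0.51798 + 255.1 = 342.0869
M3: Pc = R·M3+t = (-0.13373, +0.01416, +0.53293); u = 521.7·(-0.13373)/0.53293 + 334.3 = 203.3898, v = 655.2·(+0.01416)/0.53293 + 255.1 = 272.5099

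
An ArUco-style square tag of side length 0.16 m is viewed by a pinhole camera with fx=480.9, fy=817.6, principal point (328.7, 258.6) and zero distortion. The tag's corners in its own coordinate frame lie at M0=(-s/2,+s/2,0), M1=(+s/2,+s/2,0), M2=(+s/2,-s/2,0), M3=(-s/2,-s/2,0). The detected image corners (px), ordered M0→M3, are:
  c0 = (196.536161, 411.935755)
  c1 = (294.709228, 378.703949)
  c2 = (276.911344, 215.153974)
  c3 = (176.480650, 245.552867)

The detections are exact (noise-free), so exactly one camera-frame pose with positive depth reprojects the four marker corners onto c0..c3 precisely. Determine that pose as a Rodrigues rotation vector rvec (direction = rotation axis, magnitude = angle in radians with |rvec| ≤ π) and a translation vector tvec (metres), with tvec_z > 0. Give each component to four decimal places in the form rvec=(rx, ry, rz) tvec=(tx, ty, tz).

Intrinsics K: fx=480.9, fy=817.6, cx=328.7, cy=258.6
Marker side s = 0.16 m; corners in marker frame (Z=0):
  M0 = (-0.0800, +0.0800, 0)
  M1 = (+0.0800, +0.0800, 0)
  M2 = (+0.0800, -0.0800, 0)
  M3 = (-0.0800, -0.0800, 0)
Detected image corners:
  c0 = (196.536161, 411.935755) px
  c1 = (294.709228, 378.703949) px
  c2 = (276.911344, 215.153974) px
  c3 = (176.480650, 245.552867) px
Planar DLT: solve 8×8 A·h = b for H (H[2,2]=1):
  H  [+651.26092 +145.92575 +236.76436]
  H  [-158.27395 +1067.65150 +313.44544]
  H  [+0.12996 +0.11732 +1.00000]
B = K⁻¹H; ‖b₁‖=1.293551, ‖b₂‖=1.293551; λ = 2/(‖b₁‖+‖b₂‖) = 0.773066, sign → tz>0 ⇒ λ=+0.773066
r₁ = λ·B[:,0] = (+0.97826,-0.18143,+0.10046); r₂ = λ·B[:,1] = (+0.17259,+0.98081,+0.09070)
r₃ = r₁×r₂ = (-0.11499,-0.07139,+0.99080); SVD([r₁ r₂ r₃]) → R = UVᵀ:
  R  [+0.97826 +0.17259 -0.11499]
  R  [-0.18143 +0.98081 -0.07139]
  R  [+0.10046 +0.09070 +0.99080]
t = (-0.14779, +0.05186, +0.77307) m
tr R = 2.949866; θ = arccos((tr R − 1)/2) = 0.224376 rad = 12.856°
axis k = ((R−Rᵀ)₃₂, (R−Rᵀ)₁₃, (R−Rᵀ)₂₁) / (2 sinθ) = (+0.364246, -0.484177, -0.795549)
rvec = θ·k = (+0.081728, -0.108638, -0.178502)

rvec=(0.0817, -0.1086, -0.1785) tvec=(-0.1478, 0.0519, 0.7731)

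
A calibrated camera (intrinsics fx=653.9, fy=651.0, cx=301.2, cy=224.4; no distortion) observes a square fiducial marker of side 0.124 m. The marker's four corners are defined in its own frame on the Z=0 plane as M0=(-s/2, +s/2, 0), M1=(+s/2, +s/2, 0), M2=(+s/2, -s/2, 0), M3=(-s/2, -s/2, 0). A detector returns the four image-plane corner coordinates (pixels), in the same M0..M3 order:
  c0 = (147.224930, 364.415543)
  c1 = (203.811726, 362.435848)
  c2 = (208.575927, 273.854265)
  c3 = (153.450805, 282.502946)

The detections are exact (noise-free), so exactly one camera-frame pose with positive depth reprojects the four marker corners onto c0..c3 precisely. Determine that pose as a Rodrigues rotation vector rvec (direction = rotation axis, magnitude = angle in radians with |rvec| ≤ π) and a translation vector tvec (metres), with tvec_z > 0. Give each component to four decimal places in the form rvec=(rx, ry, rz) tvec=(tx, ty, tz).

rvec=(-0.2595, 0.6872, -0.0763) tvec=(-0.1805, 0.1401, 0.9520)

Intrinsics K: fx=653.9, fy=651.0, cx=301.2, cy=224.4
Marker side s = 0.124 m; corners in marker frame (Z=0):
  M0 = (-0.0620, +0.0620, 0)
  M1 = (+0.0620, +0.0620, 0)
  M2 = (+0.0620, -0.0620, 0)
  M3 = (-0.0620, -0.0620, 0)
Detected image corners:
  c0 = (147.224930, 364.415543) px
  c1 = (203.811726, 362.435848) px
  c2 = (208.575927, 273.854265) px
  c3 = (153.450805, 282.502946) px
Planar DLT: solve 8×8 A·h = b for H (H[2,2]=1):
  H  [+334.82976 -93.53719 +177.19057]
  H  [-251.20300 +598.24307 +320.18273]
  H  [-0.64803 -0.27479 +1.00000]
B = K⁻¹H; ‖b₁‖=1.050394, ‖b₂‖=1.050394; λ = 2/(‖b₁‖+‖b₂‖) = 0.952023, sign → tz>0 ⇒ λ=+0.952023
r₁ = λ·B[:,0] = (+0.77166,-0.15470,-0.61694); r₂ = λ·B[:,1] = (-0.01568,+0.96505,-0.26161)
r₃ = r₁×r₂ = (+0.63584,+0.21154,+0.74226); SVD([r₁ r₂ r₃]) → R = UVᵀ:
  R  [+0.77166 -0.01568 +0.63584]
  R  [-0.15470 +0.96505 +0.21154]
  R  [-0.61694 -0.26161 +0.74226]
t = (-0.18055, +0.14007, +0.95202) m
tr R = 2.478966; θ = arccos((tr R − 1)/2) = 0.738494 rad = 42.313°
axis k = ((R−Rᵀ)₃₂, (R−Rᵀ)₁₃, (R−Rᵀ)₂₁) / (2 sinθ) = (-0.351432, +0.930502, -0.103257)
rvec = θ·k = (-0.259531, +0.687170, -0.076255)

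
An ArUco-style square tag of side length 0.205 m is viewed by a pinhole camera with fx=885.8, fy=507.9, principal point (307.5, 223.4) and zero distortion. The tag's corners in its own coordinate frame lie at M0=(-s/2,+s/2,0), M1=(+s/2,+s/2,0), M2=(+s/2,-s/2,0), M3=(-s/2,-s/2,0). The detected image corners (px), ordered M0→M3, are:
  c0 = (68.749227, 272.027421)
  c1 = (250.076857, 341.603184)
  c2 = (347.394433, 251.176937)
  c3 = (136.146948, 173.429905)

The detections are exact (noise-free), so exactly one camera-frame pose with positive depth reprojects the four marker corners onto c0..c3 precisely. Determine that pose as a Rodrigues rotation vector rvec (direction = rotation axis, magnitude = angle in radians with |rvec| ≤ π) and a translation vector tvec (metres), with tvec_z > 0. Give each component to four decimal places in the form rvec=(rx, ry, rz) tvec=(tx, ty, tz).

rvec=(0.5244, 0.2473, 0.5269) tvec=(-0.0965, 0.0592, 0.7702)

Intrinsics K: fx=885.8, fy=507.9, cx=307.5, cy=223.4
Marker side s = 0.205 m; corners in marker frame (Z=0):
  M0 = (-0.1025, +0.1025, 0)
  M1 = (+0.1025, +0.1025, 0)
  M2 = (+0.1025, -0.1025, 0)
  M3 = (-0.1025, -0.1025, 0)
Detected image corners:
  c0 = (68.749227, 272.027421) px
  c1 = (250.076857, 341.603184) px
  c2 = (347.394433, 251.176937) px
  c3 = (136.146948, 173.429905) px
Planar DLT: solve 8×8 A·h = b for H (H[2,2]=1):
  H  [+928.46262 -261.71080 +196.46797]
  H  [+327.04697 +641.32492 +262.47047]
  H  [-0.11889 +0.69367 +1.00000]
B = K⁻¹H; ‖b₁‖=1.298354, ‖b₂‖=1.298354; λ = 2/(‖b₁‖+‖b₂‖) = 0.770206, sign → tz>0 ⇒ λ=+0.770206
r₁ = λ·B[:,0] = (+0.83909,+0.53623,-0.09157); r₂ = λ·B[:,1] = (-0.41303,+0.73754,+0.53427)
r₃ = r₁×r₂ = (+0.35403,-0.41048,+0.84034); SVD([r₁ r₂ r₃]) → R = UVᵀ:
  R  [+0.83909 -0.41303 +0.35403]
  R  [+0.53623 +0.73754 -0.41048]
  R  [-0.09157 +0.53427 +0.84034]
t = (-0.09654, +0.05925, +0.77021) m
tr R = 2.416971; θ = arccos((tr R − 1)/2) = 0.783447 rad = 44.888°
axis k = ((R−Rᵀ)₃₂, (R−Rᵀ)₁₃, (R−Rᵀ)₂₁) / (2 sinθ) = (+0.669344, +0.315704, +0.672539)
rvec = θ·k = (+0.524396, +0.247338, +0.526898)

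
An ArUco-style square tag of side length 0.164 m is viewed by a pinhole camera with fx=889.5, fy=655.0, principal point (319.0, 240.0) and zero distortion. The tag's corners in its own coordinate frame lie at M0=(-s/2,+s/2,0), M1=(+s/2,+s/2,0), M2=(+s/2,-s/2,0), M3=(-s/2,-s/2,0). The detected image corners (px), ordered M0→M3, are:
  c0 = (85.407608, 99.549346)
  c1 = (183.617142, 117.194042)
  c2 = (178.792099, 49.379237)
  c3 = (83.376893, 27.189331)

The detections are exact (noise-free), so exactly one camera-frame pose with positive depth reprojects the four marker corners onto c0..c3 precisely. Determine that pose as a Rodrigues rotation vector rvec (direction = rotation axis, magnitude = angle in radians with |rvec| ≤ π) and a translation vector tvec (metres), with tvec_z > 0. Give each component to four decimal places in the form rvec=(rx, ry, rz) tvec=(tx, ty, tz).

Intrinsics K: fx=889.5, fy=655.0, cx=319.0, cy=240.0
Marker side s = 0.164 m; corners in marker frame (Z=0):
  M0 = (-0.0820, +0.0820, 0)
  M1 = (+0.0820, +0.0820, 0)
  M2 = (+0.0820, -0.0820, 0)
  M3 = (-0.0820, -0.0820, 0)
Detected image corners:
  c0 = (85.407608, 99.549346) px
  c1 = (183.617142, 117.194042) px
  c2 = (178.792099, 49.379237) px
  c3 = (83.376893, 27.189331) px
Planar DLT: solve 8×8 A·h = b for H (H[2,2]=1):
  H  [+649.94086 -4.27174 +134.55754]
  H  [+154.66061 +412.77723 +73.14392]
  H  [+0.44997 -0.19193 +1.00000]
B = K⁻¹H; ‖b₁‖=0.729152, ‖b₂‖=0.729152; λ = 2/(‖b₁‖+‖b₂‖) = 1.371455, sign → tz>0 ⇒ λ=+1.371455
r₁ = λ·B[:,0] = (+0.78078,+0.09771,+0.61712); r₂ = λ·B[:,1] = (+0.08781,+0.96073,-0.26322)
r₃ = r₁×r₂ = (-0.61860,+0.25971,+0.74154); SVD([r₁ r₂ r₃]) → R = UVᵀ:
  R  [+0.78078 +0.08781 -0.61860]
  R  [+0.09771 +0.96073 +0.25971]
  R  [+0.61712 -0.26322 +0.74154]
t = (-0.28438, -0.34937, +1.37146) m
tr R = 2.483052; θ = arccos((tr R − 1)/2) = 0.735455 rad = 42.138°
axis k = ((R−Rᵀ)₃₂, (R−Rᵀ)₁₃, (R−Rᵀ)₂₁) / (2 sinθ) = (-0.389708, -0.920909, +0.007378)
rvec = θ·k = (-0.286613, -0.677287, +0.005427)

rvec=(-0.2866, -0.6773, 0.0054) tvec=(-0.2844, -0.3494, 1.3715)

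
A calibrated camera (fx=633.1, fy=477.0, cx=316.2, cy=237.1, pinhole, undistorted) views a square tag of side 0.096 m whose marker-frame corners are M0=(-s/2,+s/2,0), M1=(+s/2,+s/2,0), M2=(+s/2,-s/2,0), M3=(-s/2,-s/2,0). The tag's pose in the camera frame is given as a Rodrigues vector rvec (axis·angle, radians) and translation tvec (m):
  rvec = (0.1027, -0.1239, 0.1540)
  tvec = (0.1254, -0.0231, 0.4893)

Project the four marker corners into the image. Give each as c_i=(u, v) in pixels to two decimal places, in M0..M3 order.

c0=(408.02, 253.79) c1=(524.91, 266.78) c2=(548.36, 175.67) c3=(429.92, 160.05)

Intrinsics K: fx=633.1, fy=477.0, cx=316.2, cy=237.1
Marker side s = 0.096 m; corners in marker frame (Z=0):
  M0 = (-0.0480, +0.0480, 0)
  M1 = (+0.0480, +0.0480, 0)
  M2 = (+0.0480, -0.0480, 0)
  M3 = (-0.0480, -0.0480, 0)
rvec = (0.1027, -0.1239, 0.1540), |rvec| = θ = 0.22274 rad = 12.762°
Rodrigues: sinθ=0.22091, 1−cosθ=0.02470; R = I + sinθ·[k]× + (1−cosθ)·[k]×²:
    [+0.98055 -0.15907 -0.11500]
    [+0.14639 +0.98294 -0.11135]
    [+0.13075 +0.09235 +0.98710]
t = (0.1254, -0.0231, 0.4893) m
M0: Pc = R·M0+t = (+0.07070, +0.01705, +0.48746); u = 633.1·(+0.07070)/0.48746 + 316.2 = 408.0220, v = 477.0·(+0.01705)/0.48746 + 237.1 = 253.7883
M1: Pc = R·M1+t = (+0.16483, +0.03111, +0.50001); u = 633.1·(+0.16483)/0.50001 + 316.2 = 524.9054, v = 477.0·(+0.03111)/0.50001 + 237.1 = 266.7765
M2: Pc = R·M2+t = (+0.18010, -0.06325, +0.49114); u = 633.1·(+0.18010)/0.49114 + 316.2 = 548.3567, v = 477.0·(-0.06325)/0.49114 + 237.1 = 175.6673
M3: Pc = R·M3+t = (+0.08597, -0.07731, +0.47859); u = 633.1·(+0.08597)/0.47859 + 316.2 = 429.9232, v = 477.0·(-0.07731)/0.47859 + 237.1 = 160.0490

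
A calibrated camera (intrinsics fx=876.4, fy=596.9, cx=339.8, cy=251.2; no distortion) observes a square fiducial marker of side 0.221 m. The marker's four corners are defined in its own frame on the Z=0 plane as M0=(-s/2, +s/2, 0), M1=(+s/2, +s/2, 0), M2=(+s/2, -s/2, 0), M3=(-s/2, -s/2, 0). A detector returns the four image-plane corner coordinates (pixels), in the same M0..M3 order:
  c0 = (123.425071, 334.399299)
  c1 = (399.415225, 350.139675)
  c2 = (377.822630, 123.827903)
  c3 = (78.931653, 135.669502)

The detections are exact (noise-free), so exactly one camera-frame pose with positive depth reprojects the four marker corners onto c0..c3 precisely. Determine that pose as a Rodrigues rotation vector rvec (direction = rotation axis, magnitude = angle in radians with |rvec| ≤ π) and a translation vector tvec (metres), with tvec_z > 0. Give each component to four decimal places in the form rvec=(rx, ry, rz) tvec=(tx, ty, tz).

Intrinsics K: fx=876.4, fy=596.9, cx=339.8, cy=251.2
Marker side s = 0.221 m; corners in marker frame (Z=0):
  M0 = (-0.1105, +0.1105, 0)
  M1 = (+0.1105, +0.1105, 0)
  M2 = (+0.1105, -0.1105, 0)
  M3 = (-0.1105, -0.1105, 0)
Detected image corners:
  c0 = (123.425071, 334.399299) px
  c1 = (399.415225, 350.139675) px
  c2 = (377.822630, 123.827903) px
  c3 = (78.931653, 135.669502) px
Planar DLT: solve 8×8 A·h = b for H (H[2,2]=1):
  H  [+1153.40090 +257.83120 +236.29209]
  H  [-127.75142 +1058.67772 +240.97637]
  H  [-0.59119 +0.42847 +1.00000]
B = K⁻¹H; ‖b₁‖=1.654879, ‖b₂‖=1.654879; λ = 2/(‖b₁‖+‖b₂‖) = 0.604274, sign → tz>0 ⇒ λ=+0.604274
r₁ = λ·B[:,0] = (+0.93378,+0.02101,-0.35724); r₂ = λ·B[:,1] = (+0.07739,+0.96280,+0.25891)
r₃ = r₁×r₂ = (+0.34939,-0.26941,+0.89741); SVD([r₁ r₂ r₃]) → R = UVᵀ:
  R  [+0.93378 +0.07739 +0.34939]
  R  [+0.02101 +0.96280 -0.26941]
  R  [-0.35724 +0.25891 +0.89741]
t = (-0.07137, -0.01035, +0.60427) m
tr R = 2.793981; θ = arccos((tr R − 1)/2) = 0.457883 rad = 26.235°
axis k = ((R−Rᵀ)₃₂, (R−Rᵀ)₁₃, (R−Rᵀ)₂₁) / (2 sinθ) = (+0.597581, +0.799269, -0.063766)
rvec = θ·k = (+0.273622, +0.365971, -0.029197)

rvec=(0.2736, 0.3660, -0.0292) tvec=(-0.0714, -0.0103, 0.6043)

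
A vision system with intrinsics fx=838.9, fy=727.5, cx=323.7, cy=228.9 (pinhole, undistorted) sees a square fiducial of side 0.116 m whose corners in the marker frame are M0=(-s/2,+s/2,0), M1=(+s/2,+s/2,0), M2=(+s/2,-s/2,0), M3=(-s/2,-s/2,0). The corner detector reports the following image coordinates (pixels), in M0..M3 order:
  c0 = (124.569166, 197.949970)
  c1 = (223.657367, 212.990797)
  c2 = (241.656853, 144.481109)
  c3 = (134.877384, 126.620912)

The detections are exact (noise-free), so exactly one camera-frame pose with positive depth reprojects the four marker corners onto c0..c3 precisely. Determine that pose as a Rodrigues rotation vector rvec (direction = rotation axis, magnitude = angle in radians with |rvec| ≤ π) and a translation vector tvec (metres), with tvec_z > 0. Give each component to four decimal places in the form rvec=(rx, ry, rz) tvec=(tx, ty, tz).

Intrinsics K: fx=838.9, fy=727.5, cx=323.7, cy=228.9
Marker side s = 0.116 m; corners in marker frame (Z=0):
  M0 = (-0.0580, +0.0580, 0)
  M1 = (+0.0580, +0.0580, 0)
  M2 = (+0.0580, -0.0580, 0)
  M3 = (-0.0580, -0.0580, 0)
Detected image corners:
  c0 = (124.569166, 197.949970) px
  c1 = (223.657367, 212.990797) px
  c2 = (241.656853, 144.481109) px
  c3 = (134.877384, 126.620912) px
Planar DLT: solve 8×8 A·h = b for H (H[2,2]=1):
  H  [+920.48289 -0.93721 +181.48199]
  H  [+173.72514 +716.90528 +171.96035]
  H  [+0.18992 +0.67026 +1.00000]
B = K⁻¹H; ‖b₁‖=1.056710, ‖b₂‖=1.056710; λ = 2/(‖b₁‖+‖b₂‖) = 0.946334, sign → tz>0 ⇒ λ=+0.946334
r₁ = λ·B[:,0] = (+0.96902,+0.16943,+0.17972); r₂ = λ·B[:,1] = (-0.24580,+0.73298,+0.63429)
r₃ = r₁×r₂ = (-0.02427,-0.65881,+0.75192); SVD([r₁ r₂ r₃]) → R = UVᵀ:
  R  [+0.96902 -0.24580 -0.02427]
  R  [+0.16943 +0.73298 -0.65881]
  R  [+0.17972 +0.63429 +0.75192]
t = (-0.16043, -0.07407, +0.94633) m
tr R = 2.453914; θ = arccos((tr R − 1)/2) = 0.756916 rad = 43.368°
axis k = ((R−Rᵀ)₃₂, (R−Rᵀ)₁₃, (R−Rᵀ)₂₁) / (2 sinθ) = (+0.941553, -0.148533, +0.302351)
rvec = θ·k = (+0.712677, -0.112427, +0.228854)

rvec=(0.7127, -0.1124, 0.2289) tvec=(-0.1604, -0.0741, 0.9463)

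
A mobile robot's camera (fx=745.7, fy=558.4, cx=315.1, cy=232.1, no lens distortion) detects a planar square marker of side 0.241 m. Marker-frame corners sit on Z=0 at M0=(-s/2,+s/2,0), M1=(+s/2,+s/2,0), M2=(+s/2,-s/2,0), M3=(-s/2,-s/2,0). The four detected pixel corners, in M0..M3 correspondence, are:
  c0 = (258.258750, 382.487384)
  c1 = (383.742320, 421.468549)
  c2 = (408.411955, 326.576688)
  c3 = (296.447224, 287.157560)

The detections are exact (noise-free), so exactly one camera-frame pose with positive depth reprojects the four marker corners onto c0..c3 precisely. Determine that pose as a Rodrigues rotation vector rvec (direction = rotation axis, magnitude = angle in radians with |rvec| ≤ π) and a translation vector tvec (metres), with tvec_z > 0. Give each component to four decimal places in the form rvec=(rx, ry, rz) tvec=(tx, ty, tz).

rvec=(-0.5297, -0.3798, 0.3725) tvec=(0.0415, 0.2807, 1.3021)

Intrinsics K: fx=745.7, fy=558.4, cx=315.1, cy=232.1
Marker side s = 0.241 m; corners in marker frame (Z=0):
  M0 = (-0.1205, +0.1205, 0)
  M1 = (+0.1205, +0.1205, 0)
  M2 = (+0.1205, -0.1205, 0)
  M3 = (-0.1205, -0.1205, 0)
Detected image corners:
  c0 = (258.258750, 382.487384) px
  c1 = (383.742320, 421.468549) px
  c2 = (408.411955, 326.576688) px
  c3 = (296.447224, 287.157560) px
Planar DLT: solve 8×8 A·h = b for H (H[2,2]=1):
  H  [+556.12712 -271.66460 +338.89226]
  H  [+231.03656 +245.26184 +352.46288]
  H  [+0.19280 -0.42144 +1.00000]
B = K⁻¹H; ‖b₁‖=0.767967, ‖b₂‖=0.767967; λ = 2/(‖b₁‖+‖b₂‖) = 1.302140, sign → tz>0 ⇒ λ=+1.302140
r₁ = λ·B[:,0] = (+0.86502,+0.43440,+0.25106); r₂ = λ·B[:,1] = (-0.24249,+0.80003,-0.54877)
r₃ = r₁×r₂ = (-0.43924,+0.41382,+0.79738); SVD([r₁ r₂ r₃]) → R = UVᵀ:
  R  [+0.86502 -0.24249 -0.43924]
  R  [+0.43440 +0.80003 +0.41382]
  R  [+0.25106 -0.54877 +0.79738]
t = (+0.04155, +0.28068, +1.30214) m
tr R = 2.462431; θ = arccos((tr R − 1)/2) = 0.750694 rad = 43.012°
axis k = ((R−Rᵀ)₃₂, (R−Rᵀ)₁₃, (R−Rᵀ)₂₁) / (2 sinθ) = (-0.705564, -0.505977, +0.496152)
rvec = θ·k = (-0.529662, -0.379834, +0.372458)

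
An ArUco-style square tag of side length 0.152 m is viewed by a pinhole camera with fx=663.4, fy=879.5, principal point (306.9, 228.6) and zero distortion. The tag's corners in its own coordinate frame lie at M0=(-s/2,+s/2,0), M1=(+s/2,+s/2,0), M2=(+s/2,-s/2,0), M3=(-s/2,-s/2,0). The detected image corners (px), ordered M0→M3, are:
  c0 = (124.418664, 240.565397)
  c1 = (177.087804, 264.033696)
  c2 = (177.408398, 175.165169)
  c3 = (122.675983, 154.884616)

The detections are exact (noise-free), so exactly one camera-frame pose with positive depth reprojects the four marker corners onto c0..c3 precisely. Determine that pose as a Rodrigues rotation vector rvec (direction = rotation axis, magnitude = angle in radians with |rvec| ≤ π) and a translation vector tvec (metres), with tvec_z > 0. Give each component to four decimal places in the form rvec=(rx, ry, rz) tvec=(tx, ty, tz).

Intrinsics K: fx=663.4, fy=879.5, cx=306.9, cy=228.6
Marker side s = 0.152 m; corners in marker frame (Z=0):
  M0 = (-0.0760, +0.0760, 0)
  M1 = (+0.0760, +0.0760, 0)
  M2 = (+0.0760, -0.0760, 0)
  M3 = (-0.0760, -0.0760, 0)
Detected image corners:
  c0 = (124.418664, 240.565397) px
  c1 = (177.087804, 264.033696) px
  c2 = (177.408398, 175.165169) px
  c3 = (122.675983, 154.884616) px
Planar DLT: solve 8×8 A·h = b for H (H[2,2]=1):
  H  [+307.34118 +43.45846 +149.78294]
  H  [+80.54324 +627.51876 +209.26066]
  H  [-0.30467 +0.25681 +1.00000]
B = K⁻¹H; ‖b₁‖=0.697904, ‖b₂‖=0.697904; λ = 2/(‖b₁‖+‖b₂‖) = 1.432861, sign → tz>0 ⇒ λ=+1.432861
r₁ = λ·B[:,0] = (+0.86577,+0.24469,-0.43654); r₂ = λ·B[:,1] = (-0.07636,+0.92670,+0.36797)
r₃ = r₁×r₂ = (+0.49458,-0.28524,+0.82099); SVD([r₁ r₂ r₃]) → R = UVᵀ:
  R  [+0.86577 -0.07636 +0.49458]
  R  [+0.24469 +0.92670 -0.28524]
  R  [-0.43654 +0.36797 +0.82099]
t = (-0.33935, -0.03151, +1.43286) m
tr R = 2.613459; θ = arccos((tr R − 1)/2) = 0.632200 rad = 36.222°
axis k = ((R−Rᵀ)₃₂, (R−Rᵀ)₁₃, (R−Rᵀ)₂₁) / (2 sinθ) = (+0.552707, +0.787857, +0.271652)
rvec = θ·k = (+0.349422, +0.498083, +0.171739)

rvec=(0.3494, 0.4981, 0.1717) tvec=(-0.3394, -0.0315, 1.4329)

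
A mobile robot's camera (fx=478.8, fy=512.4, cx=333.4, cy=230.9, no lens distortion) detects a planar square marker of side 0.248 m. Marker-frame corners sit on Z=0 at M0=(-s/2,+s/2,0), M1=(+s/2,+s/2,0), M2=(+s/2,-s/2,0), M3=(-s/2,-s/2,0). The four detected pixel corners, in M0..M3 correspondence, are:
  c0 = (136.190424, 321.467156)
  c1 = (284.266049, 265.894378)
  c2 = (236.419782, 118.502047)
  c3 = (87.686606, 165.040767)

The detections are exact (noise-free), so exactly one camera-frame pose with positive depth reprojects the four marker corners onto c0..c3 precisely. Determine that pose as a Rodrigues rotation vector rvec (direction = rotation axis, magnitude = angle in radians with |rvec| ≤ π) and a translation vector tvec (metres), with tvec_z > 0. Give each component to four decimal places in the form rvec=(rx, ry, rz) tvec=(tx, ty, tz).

Intrinsics K: fx=478.8, fy=512.4, cx=333.4, cy=230.9
Marker side s = 0.248 m; corners in marker frame (Z=0):
  M0 = (-0.1240, +0.1240, 0)
  M1 = (+0.1240, +0.1240, 0)
  M2 = (+0.1240, -0.1240, 0)
  M3 = (-0.1240, -0.1240, 0)
Detected image corners:
  c0 = (136.190424, 321.467156) px
  c1 = (284.266049, 265.894378) px
  c2 = (236.419782, 118.502047) px
  c3 = (87.686606, 165.040767) px
Planar DLT: solve 8×8 A·h = b for H (H[2,2]=1):
  H  [+639.66690 +184.15178 +188.01837]
  H  [-157.49459 +600.26316 +216.51523]
  H  [+0.22162 -0.05408 +1.00000]
B = K⁻¹H; ‖b₁‖=1.269359, ‖b₂‖=1.269359; λ = 2/(‖b₁‖+‖b₂‖) = 0.787799, sign → tz>0 ⇒ λ=+0.787799
r₁ = λ·B[:,0] = (+0.93091,-0.32082,+0.17459); r₂ = λ·B[:,1] = (+0.33266,+0.94208,-0.04260)
r₃ = r₁×r₂ = (-0.15082,+0.09774,+0.98372); SVD([r₁ r₂ r₃]) → R = UVᵀ:
  R  [+0.93091 +0.33266 -0.15082]
  R  [-0.32082 +0.94208 +0.09774]
  R  [+0.17459 -0.04260 +0.98372]
t = (-0.23921, -0.02212, +0.78780) m
tr R = 2.856711; θ = arccos((tr R − 1)/2) = 0.380833 rad = 21.820°
axis k = ((R−Rᵀ)₃₂, (R−Rᵀ)₁₃, (R−Rᵀ)₂₁) / (2 sinθ) = (-0.188787, -0.437740, -0.879058)
rvec = θ·k = (-0.071896, -0.166706, -0.334774)

rvec=(-0.0719, -0.1667, -0.3348) tvec=(-0.2392, -0.0221, 0.7878)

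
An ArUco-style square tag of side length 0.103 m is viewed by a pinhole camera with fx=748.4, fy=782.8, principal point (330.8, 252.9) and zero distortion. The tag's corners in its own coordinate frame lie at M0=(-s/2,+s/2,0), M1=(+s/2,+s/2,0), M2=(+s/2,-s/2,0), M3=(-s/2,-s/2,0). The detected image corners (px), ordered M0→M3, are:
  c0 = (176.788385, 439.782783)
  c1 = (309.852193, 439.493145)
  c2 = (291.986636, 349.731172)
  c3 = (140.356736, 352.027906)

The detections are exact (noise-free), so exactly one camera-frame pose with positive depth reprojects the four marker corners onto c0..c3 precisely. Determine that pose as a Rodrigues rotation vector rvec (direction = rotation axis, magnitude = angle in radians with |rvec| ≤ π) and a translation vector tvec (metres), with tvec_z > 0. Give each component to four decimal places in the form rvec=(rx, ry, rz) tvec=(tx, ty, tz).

rvec=(0.7747, 0.0909, -0.0677) tvec=(-0.0718, 0.0989, 0.5327)

Intrinsics K: fx=748.4, fy=782.8, cx=330.8, cy=252.9
Marker side s = 0.103 m; corners in marker frame (Z=0):
  M0 = (-0.0515, +0.0515, 0)
  M1 = (+0.0515, +0.0515, 0)
  M2 = (+0.0515, -0.0515, 0)
  M3 = (-0.0515, -0.0515, 0)
Detected image corners:
  c0 = (176.788385, 439.782783) px
  c1 = (309.852193, 439.493145) px
  c2 = (291.986636, 349.731172) px
  c3 = (140.356736, 352.027906) px
Planar DLT: solve 8×8 A·h = b for H (H[2,2]=1):
  H  [+1329.88064 +564.22303 +229.92291]
  H  [-91.16464 +1377.26378 +398.24700]
  H  [-0.20054 +1.30454 +1.00000]
B = K⁻¹H; ‖b₁‖=1.877063, ‖b₂‖=1.877063; λ = 2/(‖b₁‖+‖b₂‖) = 0.532747, sign → tz>0 ⇒ λ=+0.532747
r₁ = λ·B[:,0] = (+0.99390,-0.02753,-0.10684); r₂ = λ·B[:,1] = (+0.09445,+0.71279,+0.69499)
r₃ = r₁×r₂ = (+0.05702,-0.70084,+0.71104); SVD([r₁ r₂ r₃]) → R = UVᵀ:
  R  [+0.99390 +0.09445 +0.05702]
  R  [-0.02753 +0.71279 -0.70084]
  R  [-0.10684 +0.69499 +0.71104]
t = (-0.07181, +0.09892, +0.53275) m
tr R = 2.417719; θ = arccos((tr R − 1)/2) = 0.782916 rad = 44.858°
axis k = ((R−Rᵀ)₃₂, (R−Rᵀ)₁₃, (R−Rᵀ)₂₁) / (2 sinθ) = (+0.989461, +0.116151, -0.086465)
rvec = θ·k = (+0.774665, +0.090937, -0.067695)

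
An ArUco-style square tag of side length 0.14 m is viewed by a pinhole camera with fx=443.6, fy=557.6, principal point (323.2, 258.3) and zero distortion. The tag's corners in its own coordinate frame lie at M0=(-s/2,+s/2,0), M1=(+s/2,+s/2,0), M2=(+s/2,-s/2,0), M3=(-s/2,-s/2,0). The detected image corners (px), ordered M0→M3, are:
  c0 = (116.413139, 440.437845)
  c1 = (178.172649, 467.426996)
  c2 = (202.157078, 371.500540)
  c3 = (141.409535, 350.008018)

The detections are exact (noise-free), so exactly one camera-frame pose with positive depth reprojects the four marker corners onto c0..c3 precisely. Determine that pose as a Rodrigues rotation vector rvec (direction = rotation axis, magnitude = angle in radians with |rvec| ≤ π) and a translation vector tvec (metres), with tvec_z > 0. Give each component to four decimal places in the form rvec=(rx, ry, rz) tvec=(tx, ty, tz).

Intrinsics K: fx=443.6, fy=557.6, cx=323.2, cy=258.3
Marker side s = 0.14 m; corners in marker frame (Z=0):
  M0 = (-0.0700, +0.0700, 0)
  M1 = (+0.0700, +0.0700, 0)
  M2 = (+0.0700, -0.0700, 0)
  M3 = (-0.0700, -0.0700, 0)
Detected image corners:
  c0 = (116.413139, 440.437845) px
  c1 = (178.172649, 467.426996) px
  c2 = (202.157078, 371.500540) px
  c3 = (141.409535, 350.008018) px
Planar DLT: solve 8×8 A·h = b for H (H[2,2]=1):
  H  [+381.00628 -216.41880 +159.00190]
  H  [+28.65200 +559.37237 +406.19689]
  H  [-0.35385 -0.25949 +1.00000]
B = K⁻¹H; ‖b₁‖=1.191053, ‖b₂‖=1.191053; λ = 2/(‖b₁‖+‖b₂‖) = 0.839593, sign → tz>0 ⇒ λ=+0.839593
r₁ = λ·B[:,0] = (+0.93758,+0.18077,-0.29709); r₂ = λ·B[:,1] = (-0.25088,+0.94318,-0.21786)
r₃ = r₁×r₂ = (+0.24083,+0.27880,+0.92966); SVD([r₁ r₂ r₃]) → R = UVᵀ:
  R  [+0.93758 -0.25088 +0.24083]
  R  [+0.18077 +0.94318 +0.27880]
  R  [-0.29709 -0.21786 +0.92966]
t = (-0.31077, +0.22269, +0.83959) m
tr R = 2.810427; θ = arccos((tr R − 1)/2) = 0.438915 rad = 25.148°
axis k = ((R−Rᵀ)₃₂, (R−Rᵀ)₁₃, (R−Rᵀ)₂₁) / (2 sinθ) = (-0.584365, +0.632917, +0.507871)
rvec = θ·k = (-0.256486, +0.277797, +0.222912)

rvec=(-0.2565, 0.2778, 0.2229) tvec=(-0.3108, 0.2227, 0.8396)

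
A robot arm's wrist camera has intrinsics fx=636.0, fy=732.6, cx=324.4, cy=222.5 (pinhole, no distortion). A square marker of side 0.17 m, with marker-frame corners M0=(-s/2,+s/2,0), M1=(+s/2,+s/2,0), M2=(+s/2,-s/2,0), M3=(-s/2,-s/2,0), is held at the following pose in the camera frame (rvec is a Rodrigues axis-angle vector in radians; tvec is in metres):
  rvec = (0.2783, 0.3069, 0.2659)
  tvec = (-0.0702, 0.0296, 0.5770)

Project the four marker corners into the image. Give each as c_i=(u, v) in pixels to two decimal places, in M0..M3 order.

c0=(155.02, 319.98) c1=(313.23, 391.03) c2=(355.75, 189.30) c3=(179.86, 127.24)

Intrinsics K: fx=636.0, fy=732.6, cx=324.4, cy=222.5
Marker side s = 0.17 m; corners in marker frame (Z=0):
  M0 = (-0.0850, +0.0850, 0)
  M1 = (+0.0850, +0.0850, 0)
  M2 = (+0.0850, -0.0850, 0)
  M3 = (-0.0850, -0.0850, 0)
rvec = (0.2783, 0.3069, 0.2659), |rvec| = θ = 0.49228 rad = 28.206°
Rodrigues: sinθ=0.47264, 1−cosθ=0.11874; R = I + sinθ·[k]× + (1−cosθ)·[k]×²:
    [+0.91921 -0.21344 +0.33091]
    [+0.29714 +0.92741 -0.22721]
    [-0.25839 +0.30718 +0.91590]
t = (-0.0702, 0.0296, 0.5770) m
M0: Pc = R·M0+t = (-0.16647, +0.08317, +0.62507); u = 636.0·(-0.16647)/0.62507 + 324.4 = 155.0151, v = 732.6·(+0.08317)/0.62507 + 222.5 = 319.9803
M1: Pc = R·M1+t = (-0.01021, +0.13369, +0.58115); u = 636.0·(-0.01021)/0.58115 + 324.4 = 313.2265, v = 732.6·(+0.13369)/0.58115 + 222.5 = 391.0266
M2: Pc = R·M2+t = (+0.02607, -0.02397, +0.52893); u = 636.0·(+0.02607)/0.52893 + 324.4 = 355.7535, v = 732.6·(-0.02397)/0.52893 + 222.5 = 189.2960
M3: Pc = R·M3+t = (-0.13019, -0.07449, +0.57285); u = 636.0·(-0.13019)/0.57285 + 324.4 = 179.8587, v = 732.6·(-0.07449)/0.57285 + 222.5 = 127.2422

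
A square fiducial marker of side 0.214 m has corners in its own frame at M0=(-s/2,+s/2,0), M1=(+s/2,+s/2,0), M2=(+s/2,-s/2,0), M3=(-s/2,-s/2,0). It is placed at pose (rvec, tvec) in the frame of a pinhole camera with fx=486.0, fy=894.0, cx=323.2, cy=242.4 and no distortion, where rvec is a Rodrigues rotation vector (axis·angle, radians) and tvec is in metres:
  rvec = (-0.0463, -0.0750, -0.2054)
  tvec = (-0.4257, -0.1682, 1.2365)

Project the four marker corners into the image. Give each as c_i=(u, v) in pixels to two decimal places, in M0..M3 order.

Intrinsics K: fx=486.0, fy=894.0, cx=323.2, cy=242.4
Marker side s = 0.214 m; corners in marker frame (Z=0):
  M0 = (-0.1070, +0.1070, 0)
  M1 = (+0.1070, +0.1070, 0)
  M2 = (+0.1070, -0.1070, 0)
  M3 = (-0.1070, -0.1070, 0)
rvec = (-0.0463, -0.0750, -0.2054), |rvec| = θ = 0.22351 rad = 12.806°
Rodrigues: sinθ=0.22166, 1−cosθ=0.02488; R = I + sinθ·[k]× + (1−cosθ)·[k]×²:
    [+0.97619 +0.20542 -0.06964]
    [-0.20197 +0.97793 +0.05359]
    [+0.07911 -0.03824 +0.99613]
t = (-0.4257, -0.1682, 1.2365) m
M0: Pc = R·M0+t = (-0.50817, -0.04195, +1.22394); u = 486.0·(-0.50817)/1.22394 + 323.2 = 121.4163, v = 894.0·(-0.04195)/1.22394 + 242.4 = 211.7574
M1: Pc = R·M1+t = (-0.29927, -0.08517, +1.24087); u = 486.0·(-0.29927)/1.24087 + 323.2 = 205.9891, v = 894.0·(-0.08517)/1.24087 + 242.4 = 181.0368
M2: Pc = R·M2+t = (-0.34323, -0.29445, +1.24906); u = 486.0·(-0.34323)/1.24906 + 323.2 = 189.6523, v = 894.0·(-0.29445)/1.24906 + 242.4 = 31.6516
M3: Pc = R·M3+t = (-0.55213, -0.25123, +1.23213); u = 486.0·(-0.55213)/1.23213 + 323.2 = 105.4168, v = 894.0·(-0.25123)/1.23213 + 242.4 = 60.1155

c0=(121.42, 211.76) c1=(205.99, 181.04) c2=(189.65, 31.65) c3=(105.42, 60.12)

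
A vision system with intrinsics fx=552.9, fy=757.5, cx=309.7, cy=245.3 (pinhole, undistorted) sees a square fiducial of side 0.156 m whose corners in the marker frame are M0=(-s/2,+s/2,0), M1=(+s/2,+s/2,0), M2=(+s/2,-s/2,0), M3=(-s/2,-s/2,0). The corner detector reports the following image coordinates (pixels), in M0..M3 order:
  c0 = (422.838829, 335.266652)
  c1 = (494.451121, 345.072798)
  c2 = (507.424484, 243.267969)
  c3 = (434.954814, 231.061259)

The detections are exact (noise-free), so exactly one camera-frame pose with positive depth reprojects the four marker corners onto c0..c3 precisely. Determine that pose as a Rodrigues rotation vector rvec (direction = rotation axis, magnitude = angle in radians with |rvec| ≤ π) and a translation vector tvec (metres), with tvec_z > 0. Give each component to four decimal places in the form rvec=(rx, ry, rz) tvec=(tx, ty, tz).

Intrinsics K: fx=552.9, fy=757.5, cx=309.7, cy=245.3
Marker side s = 0.156 m; corners in marker frame (Z=0):
  M0 = (-0.0780, +0.0780, 0)
  M1 = (+0.0780, +0.0780, 0)
  M2 = (+0.0780, -0.0780, 0)
  M3 = (-0.0780, -0.0780, 0)
Detected image corners:
  c0 = (422.838829, 335.266652) px
  c1 = (494.451121, 345.072798) px
  c2 = (507.424484, 243.267969) px
  c3 = (434.954814, 231.061259) px
Planar DLT: solve 8×8 A·h = b for H (H[2,2]=1):
  H  [+526.24555 -33.75011 +465.25776]
  H  [+110.52064 +689.19838 +289.13016]
  H  [+0.13866 +0.10044 +1.00000]
B = K⁻¹H; ‖b₁‖=0.890796, ‖b₂‖=0.890796; λ = 2/(‖b₁‖+‖b₂‖) = 1.122591, sign → tz>0 ⇒ λ=+1.122591
r₁ = λ·B[:,0] = (+0.98128,+0.11338,+0.15566); r₂ = λ·B[:,1] = (-0.13168,+0.98486,+0.11275)
r₃ = r₁×r₂ = (-0.14052,-0.13113,+0.98136); SVD([r₁ r₂ r₃]) → R = UVᵀ:
  R  [+0.98128 -0.13168 -0.14052]
  R  [+0.11338 +0.98486 -0.13113]
  R  [+0.15566 +0.11275 +0.98136]
t = (+0.31584, +0.06495, +1.12259) m
tr R = 2.947497; θ = arccos((tr R − 1)/2) = 0.229640 rad = 13.157°
axis k = ((R−Rᵀ)₃₂, (R−Rᵀ)₁₃, (R−Rᵀ)₂₁) / (2 sinθ) = (+0.535708, -0.650581, +0.538295)
rvec = θ·k = (+0.123020, -0.149399, +0.123614)

rvec=(0.1230, -0.1494, 0.1236) tvec=(0.3158, 0.0650, 1.1226)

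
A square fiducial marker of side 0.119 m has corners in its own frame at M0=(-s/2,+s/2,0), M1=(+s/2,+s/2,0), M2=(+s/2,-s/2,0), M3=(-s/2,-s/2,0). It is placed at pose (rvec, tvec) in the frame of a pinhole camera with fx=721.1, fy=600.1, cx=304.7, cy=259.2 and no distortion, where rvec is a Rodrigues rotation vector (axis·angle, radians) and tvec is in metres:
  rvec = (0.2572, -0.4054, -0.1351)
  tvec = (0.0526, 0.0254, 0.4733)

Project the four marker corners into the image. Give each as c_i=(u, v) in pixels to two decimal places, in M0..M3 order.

Intrinsics K: fx=721.1, fy=600.1, cx=304.7, cy=259.2
Marker side s = 0.119 m; corners in marker frame (Z=0):
  M0 = (-0.0595, +0.0595, 0)
  M1 = (+0.0595, +0.0595, 0)
  M2 = (+0.0595, -0.0595, 0)
  M3 = (-0.0595, -0.0595, 0)
rvec = (0.2572, -0.4054, -0.1351), |rvec| = θ = 0.49875 rad = 28.576°
Rodrigues: sinθ=0.47833, 1−cosθ=0.12182; R = I + sinθ·[k]× + (1−cosθ)·[k]×²:
    [+0.91058 +0.07851 -0.40582]
    [-0.18063 +0.95867 -0.21985]
    [+0.37178 +0.27349 +0.88712]
t = (0.0526, 0.0254, 0.4733) m
M0: Pc = R·M0+t = (+0.00309, +0.09319, +0.46745); u = 721.1·(+0.00309)/0.46745 + 304.7 = 309.4694, v = 600.1·(+0.09319)/0.46745 + 259.2 = 378.8321
M1: Pc = R·M1+t = (+0.11145, +0.07169, +0.51169); u = 721.1·(+0.11145)/0.51169 + 304.7 = 461.7605, v = 600.1·(+0.07169)/0.51169 + 259.2 = 343.2796
M2: Pc = R·M2+t = (+0.10211, -0.04239, +0.47915); u = 721.1·(+0.10211)/0.47915 + 304.7 = 458.3689, v = 600.1·(-0.04239)/0.47915 + 259.2 = 206.1118
M3: Pc = R·M3+t = (-0.00625, -0.02089, +0.43491); u = 721.1·(-0.00625)/0.43491 + 304.7 = 294.3365, v = 600.1·(-0.02089)/0.43491 + 259.2 = 230.3709

c0=(309.47, 378.83) c1=(461.76, 343.28) c2=(458.37, 206.11) c3=(294.34, 230.37)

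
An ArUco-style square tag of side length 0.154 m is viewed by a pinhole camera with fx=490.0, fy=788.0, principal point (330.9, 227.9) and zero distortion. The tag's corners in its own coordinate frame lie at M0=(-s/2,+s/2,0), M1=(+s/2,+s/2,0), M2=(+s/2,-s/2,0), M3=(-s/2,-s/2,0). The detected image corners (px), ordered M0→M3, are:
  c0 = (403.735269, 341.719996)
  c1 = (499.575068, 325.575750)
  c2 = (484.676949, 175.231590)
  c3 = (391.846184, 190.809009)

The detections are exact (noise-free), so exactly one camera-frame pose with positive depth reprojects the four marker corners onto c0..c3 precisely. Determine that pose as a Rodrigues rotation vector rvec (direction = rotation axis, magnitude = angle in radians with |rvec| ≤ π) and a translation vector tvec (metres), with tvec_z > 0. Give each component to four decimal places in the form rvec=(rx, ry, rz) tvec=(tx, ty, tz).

rvec=(-0.1658, 0.0066, -0.1040) tvec=(0.1850, 0.0295, 0.7954)

Intrinsics K: fx=490.0, fy=788.0, cx=330.9, cy=227.9
Marker side s = 0.154 m; corners in marker frame (Z=0):
  M0 = (-0.0770, +0.0770, 0)
  M1 = (+0.0770, +0.0770, 0)
  M2 = (+0.0770, -0.0770, 0)
  M3 = (-0.0770, -0.0770, 0)
Detected image corners:
  c0 = (403.735269, 341.719996) px
  c1 = (499.575068, 325.575750) px
  c2 = (484.676949, 175.231590) px
  c3 = (391.846184, 190.809009) px
Planar DLT: solve 8×8 A·h = b for H (H[2,2]=1):
  H  [+613.56185 -5.35199 +444.86077]
  H  [-102.29467 +924.49846 +257.12923]
  H  [+0.00259 -0.20749 +1.00000]
B = K⁻¹H; ‖b₁‖=1.257221, ‖b₂‖=1.257221; λ = 2/(‖b₁‖+‖b₂‖) = 0.795405, sign → tz>0 ⇒ λ=+0.795405
r₁ = λ·B[:,0] = (+0.99459,-0.10385,+0.00206); r₂ = λ·B[:,1] = (+0.10277,+0.98092,-0.16504)
r₃ = r₁×r₂ = (+0.01512,+0.16436,+0.98628); SVD([r₁ r₂ r₃]) → R = UVᵀ:
  R  [+0.99459 +0.10277 +0.01512]
  R  [-0.10385 +0.98092 +0.16436]
  R  [+0.00206 -0.16504 +0.98628]
t = (+0.18499, +0.02950, +0.79541) m
tr R = 2.961794; θ = arccos((tr R − 1)/2) = 0.195776 rad = 11.217°
axis k = ((R−Rᵀ)₃₂, (R−Rᵀ)₁₃, (R−Rᵀ)₂₁) / (2 sinθ) = (-0.846662, +0.033577, -0.531070)
rvec = θ·k = (-0.165757, +0.006574, -0.103971)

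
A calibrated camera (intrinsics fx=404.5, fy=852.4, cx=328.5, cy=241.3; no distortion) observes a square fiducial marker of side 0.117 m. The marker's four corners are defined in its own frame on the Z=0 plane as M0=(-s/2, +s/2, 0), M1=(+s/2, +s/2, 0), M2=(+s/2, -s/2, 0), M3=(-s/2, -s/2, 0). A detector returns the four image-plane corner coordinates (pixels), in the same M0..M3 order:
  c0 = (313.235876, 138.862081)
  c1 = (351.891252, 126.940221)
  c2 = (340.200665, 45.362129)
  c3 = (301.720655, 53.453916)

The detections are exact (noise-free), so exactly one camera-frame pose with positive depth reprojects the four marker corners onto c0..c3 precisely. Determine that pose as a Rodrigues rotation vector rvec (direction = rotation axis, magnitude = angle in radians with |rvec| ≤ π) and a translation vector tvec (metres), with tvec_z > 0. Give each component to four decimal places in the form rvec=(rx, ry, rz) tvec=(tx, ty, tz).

rvec=(-0.2226, -0.4027, -0.2366) tvec=(-0.0037, -0.1941, 1.0984)

Intrinsics K: fx=404.5, fy=852.4, cx=328.5, cy=241.3
Marker side s = 0.117 m; corners in marker frame (Z=0):
  M0 = (-0.0585, +0.0585, 0)
  M1 = (+0.0585, +0.0585, 0)
  M2 = (+0.0585, -0.0585, 0)
  M3 = (-0.0585, -0.0585, 0)
Detected image corners:
  c0 = (313.235876, 138.862081) px
  c1 = (351.891252, 126.940221) px
  c2 = (340.200665, 45.362129) px
  c3 = (301.720655, 53.453916) px
Planar DLT: solve 8×8 A·h = b for H (H[2,2]=1):
  H  [+451.81969 +49.72792 +327.13258]
  H  [-51.29755 +699.46131 +90.67549]
  H  [+0.37394 -0.15136 +1.00000]
B = K⁻¹H; ‖b₁‖=0.910418, ‖b₂‖=0.910418; λ = 2/(‖b₁‖+‖b₂‖) = 1.098397, sign → tz>0 ⇒ λ=+1.098397
r₁ = λ·B[:,0] = (+0.89333,-0.18237,+0.41073); r₂ = λ·B[:,1] = (+0.27005,+0.94838,-0.16625)
r₃ = r₁×r₂ = (-0.35921,+0.25944,+0.89647); SVD([r₁ r₂ r₃]) → R = UVᵀ:
  R  [+0.89333 +0.27005 -0.35921]
  R  [-0.18237 +0.94838 +0.25944]
  R  [+0.41073 -0.16625 +0.89647]
t = (-0.00371, -0.19409, +1.09840) m
tr R = 2.738188; θ = arccos((tr R − 1)/2) = 0.517429 rad = 29.646°
axis k = ((R−Rᵀ)₃₂, (R−Rᵀ)₁₃, (R−Rᵀ)₂₁) / (2 sinθ) = (-0.430296, -0.778271, -0.457318)
rvec = θ·k = (-0.222647, -0.402700, -0.236629)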